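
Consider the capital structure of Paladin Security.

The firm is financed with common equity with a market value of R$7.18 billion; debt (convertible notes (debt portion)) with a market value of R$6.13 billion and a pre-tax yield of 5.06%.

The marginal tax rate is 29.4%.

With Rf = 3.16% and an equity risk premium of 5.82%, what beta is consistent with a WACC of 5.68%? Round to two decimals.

Total capital V = 7.18 + 6.13 = 13.31.
Equity weight = 7.18/13.31 = 0.5394.
Convertible notes (debt portion) weight = 6.13/13.31 = 0.4606.
Debt contribution = 0.4606 × 5.06% × (1 − 29.4%) = 1.6453%.
Required equity contribution = 5.68% − 1.6453% = 4.0347%  ⇒  Re = 7.4794%.
CAPM: 7.4794% = 3.16% + β × 5.82%  ⇒  β = 0.7422.

0.74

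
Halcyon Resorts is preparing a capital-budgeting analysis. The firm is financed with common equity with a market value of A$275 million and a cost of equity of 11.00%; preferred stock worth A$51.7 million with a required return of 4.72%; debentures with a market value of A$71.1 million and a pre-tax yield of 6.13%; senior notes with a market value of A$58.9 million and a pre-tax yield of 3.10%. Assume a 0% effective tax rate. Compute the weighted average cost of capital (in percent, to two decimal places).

8.51%

Total capital V = 275 + 51.7 + 71.1 + 58.9 = 456.7.
Equity: weight = 275/456.7 = 0.6021; cost = 11%.
Preferred: weight = 51.7/456.7 = 0.1132; cost = 4.72%.
Debentures: weight = 71.1/456.7 = 0.1557; after-tax cost = 6.13% × (1 − 0%) = 6.1300%.
Senior notes: weight = 58.9/456.7 = 0.1290; after-tax cost = 3.1% × (1 − 0%) = 3.1000%.
WACC = 0.6021 × 11.0000% + 0.1132 × 4.7200% + 0.1557 × 6.1300% + 0.1290 × 3.1000% = 8.5121%.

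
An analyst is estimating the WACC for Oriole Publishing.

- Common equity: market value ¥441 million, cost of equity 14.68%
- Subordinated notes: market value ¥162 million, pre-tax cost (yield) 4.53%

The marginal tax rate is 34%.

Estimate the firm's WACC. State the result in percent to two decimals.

11.54%

Total capital V = 441 + 162 = 603.
Equity: weight = 441/603 = 0.7313; cost = 14.68%.
Subordinated notes: weight = 162/603 = 0.2687; after-tax cost = 4.53% × (1 − 34%) = 2.9898%.
WACC = 0.7313 × 14.6800% + 0.2687 × 2.9898% = 11.5393%.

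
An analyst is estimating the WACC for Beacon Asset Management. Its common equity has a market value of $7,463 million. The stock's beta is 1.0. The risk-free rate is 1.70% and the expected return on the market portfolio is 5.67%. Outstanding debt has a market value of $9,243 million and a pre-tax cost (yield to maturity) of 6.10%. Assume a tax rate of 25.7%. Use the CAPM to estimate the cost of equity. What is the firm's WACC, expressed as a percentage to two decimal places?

5.04%

Market risk premium = 5.67% − 1.7% = 3.97%.
Cost of equity via CAPM: Re = 1.7% + 1.0 × 3.97% = 5.6700%.
Total capital V = 7463 + 9243 = 16706.
Equity: weight = 7463/16706 = 0.4467; cost = 5.67%.
Debt: weight = 9243/16706 = 0.5533; after-tax cost = 6.1% × (1 − 25.7%) = 4.5323%.
WACC = 0.4467 × 5.6700% + 0.5533 × 4.5323% = 5.0405%.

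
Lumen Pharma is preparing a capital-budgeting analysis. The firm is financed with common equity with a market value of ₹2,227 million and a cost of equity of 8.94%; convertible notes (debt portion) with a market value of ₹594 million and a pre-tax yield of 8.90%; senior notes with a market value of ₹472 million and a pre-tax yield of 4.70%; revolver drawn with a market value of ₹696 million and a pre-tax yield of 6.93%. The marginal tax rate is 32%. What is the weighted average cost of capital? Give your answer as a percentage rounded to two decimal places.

Total capital V = 2227 + 594 + 472 + 696 = 3989.
Equity: weight = 2227/3989 = 0.5583; cost = 8.94%.
Convertible notes (debt portion): weight = 594/3989 = 0.1489; after-tax cost = 8.9% × (1 − 32%) = 6.0520%.
Senior notes: weight = 472/3989 = 0.1183; after-tax cost = 4.7% × (1 − 32%) = 3.1960%.
Revolver drawn: weight = 696/3989 = 0.1745; after-tax cost = 6.93% × (1 − 32%) = 4.7124%.
WACC = 0.5583 × 8.9400% + 0.1489 × 6.0520% + 0.1183 × 3.1960% + 0.1745 × 4.7124% = 7.0927%.

7.09%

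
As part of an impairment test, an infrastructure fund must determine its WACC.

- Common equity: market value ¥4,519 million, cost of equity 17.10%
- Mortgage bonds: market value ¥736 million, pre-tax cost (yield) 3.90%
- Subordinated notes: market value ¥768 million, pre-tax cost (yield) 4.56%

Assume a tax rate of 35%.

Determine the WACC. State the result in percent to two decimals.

Total capital V = 4519 + 736 + 768 = 6023.
Equity: weight = 4519/6023 = 0.7503; cost = 17.1%.
Mortgage bonds: weight = 736/6023 = 0.1222; after-tax cost = 3.9% × (1 − 35%) = 2.5350%.
Subordinated notes: weight = 768/6023 = 0.1275; after-tax cost = 4.56% × (1 − 35%) = 2.9640%.
WACC = 0.7503 × 17.1000% + 0.1222 × 2.5350% + 0.1275 × 2.9640% = 13.5177%.

13.52%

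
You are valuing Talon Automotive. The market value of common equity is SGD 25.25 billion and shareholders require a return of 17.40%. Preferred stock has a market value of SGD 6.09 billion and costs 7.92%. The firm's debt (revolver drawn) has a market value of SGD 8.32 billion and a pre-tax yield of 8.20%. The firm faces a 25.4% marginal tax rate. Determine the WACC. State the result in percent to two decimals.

Total capital V = 25.25 + 6.09 + 8.32 = 39.66.
Equity: weight = 25.25/39.66 = 0.6367; cost = 17.4%.
Preferred: weight = 6.09/39.66 = 0.1536; cost = 7.92%.
Revolver drawn: weight = 8.32/39.66 = 0.2098; after-tax cost = 8.2% × (1 − 25.4%) = 6.1172%.
WACC = 0.6367 × 17.4000% + 0.1536 × 7.9200% + 0.2098 × 6.1172% = 13.5774%.

13.58%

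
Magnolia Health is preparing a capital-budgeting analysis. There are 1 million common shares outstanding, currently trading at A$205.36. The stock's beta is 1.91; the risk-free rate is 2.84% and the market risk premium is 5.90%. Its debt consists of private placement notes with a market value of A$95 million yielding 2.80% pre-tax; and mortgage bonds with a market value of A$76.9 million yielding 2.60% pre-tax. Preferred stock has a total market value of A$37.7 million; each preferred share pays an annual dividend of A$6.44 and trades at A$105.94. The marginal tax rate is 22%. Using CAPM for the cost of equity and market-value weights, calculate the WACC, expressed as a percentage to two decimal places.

8.41%

Cost of equity via CAPM: Re = 2.84% + 1.91 × 5.9% = 14.1090%.
Cost of preferred: Rp = 6.44 / 105.94 = 6.0789%.
Market value of equity E = 205.36 × 1m = 205.36m.
Total capital V = 205.36 + 37.7 + 95 + 76.9 = 414.96.
Equity: weight = 205.36/414.96 = 0.4949; cost = 14.109%.
Preferred: weight = 37.7/414.96 = 0.0909; cost = 6.0789%.
Private placement notes: weight = 95/414.96 = 0.2289; after-tax cost = 2.8% × (1 − 22%) = 2.1840%.
Mortgage bonds: weight = 76.9/414.96 = 0.1853; after-tax cost = 2.6% × (1 − 22%) = 2.0280%.
WACC = 0.4949 × 14.1090% + 0.0909 × 6.0789% + 0.2289 × 2.1840% + 0.1853 × 2.0280% = 8.4105%.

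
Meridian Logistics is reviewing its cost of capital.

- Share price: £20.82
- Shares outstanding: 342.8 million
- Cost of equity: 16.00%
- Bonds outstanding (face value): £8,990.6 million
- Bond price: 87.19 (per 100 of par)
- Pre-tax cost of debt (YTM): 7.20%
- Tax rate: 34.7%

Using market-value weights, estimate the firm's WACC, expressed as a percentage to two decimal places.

Market value of equity E = 20.82 × 342.8m = 7137.096m. Market value of debt D = 8990.6m × 87.19/100 = 7838.90414m.
Total capital V = 7137.096 + 7838.90414 = 14976.00014.
Equity: weight = 7137.096/14976.00014 = 0.4766; cost = 16%.
Bonds outstanding: weight = 7838.90414/14976.00014 = 0.5234; after-tax cost = 7.2% × (1 − 34.7%) = 4.7016%.
WACC = 0.4766 × 16.0000% + 0.5234 × 4.7016% = 10.0861%.

10.09%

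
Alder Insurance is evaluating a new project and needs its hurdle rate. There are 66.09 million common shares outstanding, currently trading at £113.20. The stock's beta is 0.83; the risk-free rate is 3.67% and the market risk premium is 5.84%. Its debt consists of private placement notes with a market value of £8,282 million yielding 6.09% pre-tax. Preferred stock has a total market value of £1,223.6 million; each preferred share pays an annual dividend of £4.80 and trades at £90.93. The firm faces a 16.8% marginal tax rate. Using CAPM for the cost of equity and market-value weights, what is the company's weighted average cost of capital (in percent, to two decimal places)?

Cost of equity via CAPM: Re = 3.67% + 0.83 × 5.84% = 8.5172%.
Cost of preferred: Rp = 4.8 / 90.93 = 5.2788%.
Market value of equity E = 113.2 × 66.09m = 7481.388m.
Total capital V = 7481.388 + 1223.6 + 8282 = 16986.988.
Equity: weight = 7481.388/16986.988 = 0.4404; cost = 8.5172%.
Preferred: weight = 1223.6/16986.988 = 0.0720; cost = 5.2788%.
Private placement notes: weight = 8282/16986.988 = 0.4875; after-tax cost = 6.09% × (1 − 16.8%) = 5.0669%.
WACC = 0.4404 × 8.5172% + 0.0720 × 5.2788% + 0.4875 × 5.0669% = 6.6017%.

6.60%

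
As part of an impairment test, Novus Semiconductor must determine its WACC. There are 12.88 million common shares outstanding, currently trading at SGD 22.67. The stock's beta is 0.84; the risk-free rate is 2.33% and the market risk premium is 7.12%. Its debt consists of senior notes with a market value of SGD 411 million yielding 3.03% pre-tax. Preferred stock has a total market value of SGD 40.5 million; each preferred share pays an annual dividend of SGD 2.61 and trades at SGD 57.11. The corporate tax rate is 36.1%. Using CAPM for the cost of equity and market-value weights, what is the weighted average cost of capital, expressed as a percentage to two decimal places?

Cost of equity via CAPM: Re = 2.33% + 0.84 × 7.12% = 8.3108%.
Cost of preferred: Rp = 2.61 / 57.11 = 4.5701%.
Market value of equity E = 22.67 × 12.88m = 291.9896m.
Total capital V = 291.9896 + 40.5 + 411 = 743.4896.
Equity: weight = 291.9896/743.4896 = 0.3927; cost = 8.3108%.
Preferred: weight = 40.5/743.4896 = 0.0545; cost = 4.5701%.
Senior notes: weight = 411/743.4896 = 0.5528; after-tax cost = 3.03% × (1 − 36.1%) = 1.9362%.
WACC = 0.3927 × 8.3108% + 0.0545 × 4.5701% + 0.5528 × 1.9362% = 4.5831%.

4.58%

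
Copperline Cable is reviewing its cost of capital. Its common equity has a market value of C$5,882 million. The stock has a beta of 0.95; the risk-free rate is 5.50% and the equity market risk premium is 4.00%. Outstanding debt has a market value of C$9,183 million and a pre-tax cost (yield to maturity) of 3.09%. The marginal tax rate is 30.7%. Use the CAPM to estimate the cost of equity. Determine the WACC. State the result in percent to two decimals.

Cost of equity via CAPM: Re = 5.5% + 0.95 × 4.0% = 9.3000%.
Total capital V = 5882 + 9183 = 15065.
Equity: weight = 5882/15065 = 0.3904; cost = 9.3%.
Debt: weight = 9183/15065 = 0.6096; after-tax cost = 3.09% × (1 − 30.7%) = 2.1414%.
WACC = 0.3904 × 9.3000% + 0.6096 × 2.1414% = 4.9364%.

4.94%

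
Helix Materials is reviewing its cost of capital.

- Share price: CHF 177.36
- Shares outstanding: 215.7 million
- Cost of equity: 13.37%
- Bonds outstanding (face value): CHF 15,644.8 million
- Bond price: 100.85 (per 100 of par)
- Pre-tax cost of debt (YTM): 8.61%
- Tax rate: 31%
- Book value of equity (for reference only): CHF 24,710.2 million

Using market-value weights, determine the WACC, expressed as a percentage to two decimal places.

Market value of equity E = 177.36 × 215.7m = 38256.552m. Market value of debt D = 15644.8m × 100.85/100 = 15777.7808m.
Total capital V = 38256.552 + 15777.7808 = 54034.3328.
Equity: weight = 38256.552/54034.3328 = 0.7080; cost = 13.37%.
Bonds outstanding: weight = 15777.7808/54034.3328 = 0.2920; after-tax cost = 8.61% × (1 − 31%) = 5.9409%.
WACC = 0.7080 × 13.3700% + 0.2920 × 5.9409% = 11.2007%.

11.20%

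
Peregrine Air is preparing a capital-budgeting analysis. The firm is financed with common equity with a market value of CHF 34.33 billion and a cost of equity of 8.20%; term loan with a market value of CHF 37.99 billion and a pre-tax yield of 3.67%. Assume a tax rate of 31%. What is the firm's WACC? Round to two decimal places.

5.22%

Total capital V = 34.33 + 37.99 = 72.32.
Equity: weight = 34.33/72.32 = 0.4747; cost = 8.2%.
Term loan: weight = 37.99/72.32 = 0.5253; after-tax cost = 3.67% × (1 − 31%) = 2.5323%.
WACC = 0.4747 × 8.2000% + 0.5253 × 2.5323% = 5.2227%.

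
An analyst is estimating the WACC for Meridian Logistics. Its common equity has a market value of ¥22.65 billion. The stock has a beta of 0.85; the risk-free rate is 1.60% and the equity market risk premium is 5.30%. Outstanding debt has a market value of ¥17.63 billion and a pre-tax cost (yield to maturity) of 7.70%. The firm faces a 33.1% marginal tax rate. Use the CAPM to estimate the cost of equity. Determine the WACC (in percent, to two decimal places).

5.69%

Cost of equity via CAPM: Re = 1.6% + 0.85 × 5.3% = 6.1050%.
Total capital V = 22.65 + 17.63 = 40.28.
Equity: weight = 22.65/40.28 = 0.5623; cost = 6.105%.
Debt: weight = 17.63/40.28 = 0.4377; after-tax cost = 7.7% × (1 − 33.1%) = 5.1513%.
WACC = 0.5623 × 6.1050% + 0.4377 × 5.1513% = 5.6876%.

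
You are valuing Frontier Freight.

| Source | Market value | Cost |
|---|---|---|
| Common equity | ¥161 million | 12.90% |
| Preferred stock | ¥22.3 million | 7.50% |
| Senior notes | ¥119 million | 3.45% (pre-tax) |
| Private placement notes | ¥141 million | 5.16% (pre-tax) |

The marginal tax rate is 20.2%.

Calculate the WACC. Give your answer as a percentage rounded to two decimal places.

Total capital V = 161 + 22.3 + 119 + 141 = 443.3.
Equity: weight = 161/443.3 = 0.3632; cost = 12.9%.
Preferred: weight = 22.3/443.3 = 0.0503; cost = 7.5%.
Senior notes: weight = 119/443.3 = 0.2684; after-tax cost = 3.45% × (1 − 20.2%) = 2.7531%.
Private placement notes: weight = 141/443.3 = 0.3181; after-tax cost = 5.16% × (1 − 20.2%) = 4.1177%.
WACC = 0.3632 × 12.9000% + 0.0503 × 7.5000% + 0.2684 × 2.7531% + 0.3181 × 4.1177% = 7.1111%.

7.11%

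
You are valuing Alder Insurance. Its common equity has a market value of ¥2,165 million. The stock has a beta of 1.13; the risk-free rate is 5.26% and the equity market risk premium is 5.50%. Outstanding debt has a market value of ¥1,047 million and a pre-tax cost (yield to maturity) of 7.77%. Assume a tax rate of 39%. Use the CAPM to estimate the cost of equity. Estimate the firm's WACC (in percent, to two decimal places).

Cost of equity via CAPM: Re = 5.26% + 1.13 × 5.5% = 11.4750%.
Total capital V = 2165 + 1047 = 3212.
Equity: weight = 2165/3212 = 0.6740; cost = 11.475%.
Debt: weight = 1047/3212 = 0.3260; after-tax cost = 7.77% × (1 − 39%) = 4.7397%.
WACC = 0.6740 × 11.4750% + 0.3260 × 4.7397% = 9.2795%.

9.28%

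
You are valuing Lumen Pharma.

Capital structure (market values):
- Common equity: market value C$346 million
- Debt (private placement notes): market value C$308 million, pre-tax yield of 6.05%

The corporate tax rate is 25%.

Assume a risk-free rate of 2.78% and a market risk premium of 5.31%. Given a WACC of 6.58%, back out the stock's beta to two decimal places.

Total capital V = 346 + 308 = 654.
Equity weight = 346/654 = 0.5291.
Private placement notes weight = 308/654 = 0.4709.
Debt contribution = 0.4709 × 6.05% × (1 − 25%) = 2.1369%.
Required equity contribution = 6.58% − 2.1369% = 4.4431%  ⇒  Re = 8.3982%.
CAPM: 8.3982% = 2.78% + β × 5.31%  ⇒  β = 1.0580.

1.06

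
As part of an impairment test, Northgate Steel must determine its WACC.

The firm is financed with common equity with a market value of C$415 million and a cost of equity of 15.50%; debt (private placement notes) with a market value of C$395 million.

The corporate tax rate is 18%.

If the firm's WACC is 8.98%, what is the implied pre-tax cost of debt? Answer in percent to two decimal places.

Total capital V = 415 + 395 = 810.
Equity weight = 415/810 = 0.5123.
Private placement notes weight = 395/810 = 0.4877.
Equity contribution = 0.5123 × 15.5% = 7.9414%.
Remaining for debt = 8.98% − 7.9414% = 1.0386%.
Rd × (1 − 18%) × 0.4877 = 1.0386%  ⇒  Rd = 2.5974%.

2.60%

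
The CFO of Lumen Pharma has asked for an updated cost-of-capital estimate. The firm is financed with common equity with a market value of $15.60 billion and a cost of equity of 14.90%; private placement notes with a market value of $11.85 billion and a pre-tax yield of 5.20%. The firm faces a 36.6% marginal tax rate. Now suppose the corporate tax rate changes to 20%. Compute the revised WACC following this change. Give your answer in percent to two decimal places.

After the change:
Total capital V = 15.6 + 11.85 = 27.45.
Equity: weight = 15.6/27.45 = 0.5683; cost = 14.9%.
Private placement notes: weight = 11.85/27.45 = 0.4317; after-tax cost = 5.2% × (1 − 20%) = 4.1600%.
WACC = 0.5683 × 14.9000% + 0.4317 × 4.1600% = 10.2636%.

10.26%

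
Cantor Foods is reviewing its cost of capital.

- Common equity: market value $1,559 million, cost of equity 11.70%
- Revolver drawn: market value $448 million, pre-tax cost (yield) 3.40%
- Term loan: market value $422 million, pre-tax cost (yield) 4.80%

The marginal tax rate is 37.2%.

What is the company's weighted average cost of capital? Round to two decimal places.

Total capital V = 1559 + 448 + 422 = 2429.
Equity: weight = 1559/2429 = 0.6418; cost = 11.7%.
Revolver drawn: weight = 448/2429 = 0.1844; after-tax cost = 3.4% × (1 − 37.2%) = 2.1352%.
Term loan: weight = 422/2429 = 0.1737; after-tax cost = 4.8% × (1 − 37.2%) = 3.0144%.
WACC = 0.6418 × 11.7000% + 0.1844 × 2.1352% + 0.1737 × 3.0144% = 8.4269%.

8.43%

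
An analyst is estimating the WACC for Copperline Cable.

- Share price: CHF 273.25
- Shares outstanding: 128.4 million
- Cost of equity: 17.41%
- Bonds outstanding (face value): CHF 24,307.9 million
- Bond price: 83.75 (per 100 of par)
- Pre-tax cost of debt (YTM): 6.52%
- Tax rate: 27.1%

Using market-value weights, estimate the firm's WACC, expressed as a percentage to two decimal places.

12.76%

Market value of equity E = 273.25 × 128.4m = 35085.3m. Market value of debt D = 24307.9m × 83.75/100 = 20357.86625m.
Total capital V = 35085.3 + 20357.86625 = 55443.16625.
Equity: weight = 35085.3/55443.16625 = 0.6328; cost = 17.41%.
Bonds outstanding: weight = 20357.86625/55443.16625 = 0.3672; after-tax cost = 6.52% × (1 − 27.1%) = 4.7531%.
WACC = 0.6328 × 17.4100% + 0.3672 × 4.7531% = 12.7626%.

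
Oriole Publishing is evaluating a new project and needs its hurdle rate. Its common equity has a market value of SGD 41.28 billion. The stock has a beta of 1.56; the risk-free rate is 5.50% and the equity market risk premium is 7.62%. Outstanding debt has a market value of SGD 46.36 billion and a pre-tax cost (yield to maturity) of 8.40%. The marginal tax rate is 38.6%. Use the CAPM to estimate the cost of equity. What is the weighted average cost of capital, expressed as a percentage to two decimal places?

10.92%

Cost of equity via CAPM: Re = 5.5% + 1.56 × 7.62% = 17.3872%.
Total capital V = 41.28 + 46.36 = 87.64.
Equity: weight = 41.28/87.64 = 0.4710; cost = 17.3872%.
Debt: weight = 46.36/87.64 = 0.5290; after-tax cost = 8.4% × (1 − 38.6%) = 5.1576%.
WACC = 0.4710 × 17.3872% + 0.5290 × 5.1576% = 10.9180%.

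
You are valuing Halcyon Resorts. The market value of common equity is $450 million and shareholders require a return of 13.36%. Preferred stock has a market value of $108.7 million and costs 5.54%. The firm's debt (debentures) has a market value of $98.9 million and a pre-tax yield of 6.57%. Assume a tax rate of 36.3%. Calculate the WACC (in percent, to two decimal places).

10.69%

Total capital V = 450 + 108.7 + 98.9 = 657.6.
Equity: weight = 450/657.6 = 0.6843; cost = 13.36%.
Preferred: weight = 108.7/657.6 = 0.1653; cost = 5.54%.
Debentures: weight = 98.9/657.6 = 0.1504; after-tax cost = 6.57% × (1 − 36.3%) = 4.1851%.
WACC = 0.6843 × 13.3600% + 0.1653 × 5.5400% + 0.1504 × 4.1851% = 10.6875%.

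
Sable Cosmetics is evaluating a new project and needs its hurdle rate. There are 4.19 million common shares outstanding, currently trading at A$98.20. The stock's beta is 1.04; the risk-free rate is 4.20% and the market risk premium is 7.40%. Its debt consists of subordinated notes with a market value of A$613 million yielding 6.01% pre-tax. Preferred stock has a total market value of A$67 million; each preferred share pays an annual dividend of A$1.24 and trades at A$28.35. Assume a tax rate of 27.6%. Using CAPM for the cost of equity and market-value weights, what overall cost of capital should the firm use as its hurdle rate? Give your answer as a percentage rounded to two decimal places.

7.20%

Cost of equity via CAPM: Re = 4.2% + 1.04 × 7.4% = 11.8960%.
Cost of preferred: Rp = 1.24 / 28.35 = 4.3739%.
Market value of equity E = 98.2 × 4.19m = 411.458m.
Total capital V = 411.458 + 67 + 613 = 1091.458.
Equity: weight = 411.458/1091.458 = 0.3770; cost = 11.896%.
Preferred: weight = 67/1091.458 = 0.0614; cost = 4.3739%.
Subordinated notes: weight = 613/1091.458 = 0.5616; after-tax cost = 6.01% × (1 − 27.6%) = 4.3512%.
WACC = 0.3770 × 11.8960% + 0.0614 × 4.3739% + 0.5616 × 4.3512% = 7.1969%.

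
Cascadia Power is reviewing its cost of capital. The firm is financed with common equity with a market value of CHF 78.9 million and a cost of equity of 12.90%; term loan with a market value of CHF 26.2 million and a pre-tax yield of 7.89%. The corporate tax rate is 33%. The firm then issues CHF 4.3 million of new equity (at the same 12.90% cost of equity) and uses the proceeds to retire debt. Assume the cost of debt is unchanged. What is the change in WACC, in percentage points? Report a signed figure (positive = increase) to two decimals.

+0.31 pp

Current WACC:
Total capital V = 78.9 + 26.2 = 105.1.
Equity: weight = 78.9/105.1 = 0.7507; cost = 12.9%.
Term loan: weight = 26.2/105.1 = 0.2493; after-tax cost = 7.89% × (1 − 33%) = 5.2863%.
WACC = 0.7507 × 12.9000% + 0.2493 × 5.2863% = 11.0020%.
After the change:
Total capital V = 83.2 + 21.9 = 105.1.
Equity: weight = 83.2/105.1 = 0.7916; cost = 12.9%.
Term loan: weight = 21.9/105.1 = 0.2084; after-tax cost = 7.89% × (1 − 33%) = 5.2863%.
WACC = 0.7916 × 12.9000% + 0.2084 × 5.2863% = 11.3135%.
Change in WACC = 11.3135% − 11.0020% = 0.3115 pp.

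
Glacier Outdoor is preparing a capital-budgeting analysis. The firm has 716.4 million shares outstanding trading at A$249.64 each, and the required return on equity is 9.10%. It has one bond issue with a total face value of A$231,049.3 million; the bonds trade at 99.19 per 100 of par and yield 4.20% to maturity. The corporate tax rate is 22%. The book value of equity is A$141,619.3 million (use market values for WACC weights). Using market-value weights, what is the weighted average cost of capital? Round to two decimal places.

5.83%

Market value of equity E = 249.64 × 716.4m = 178842.096m. Market value of debt D = 231049.3m × 99.19/100 = 229177.80067m.
Total capital V = 178842.096 + 229177.80067 = 408019.89667.
Equity: weight = 178842.096/408019.89667 = 0.4383; cost = 9.1%.
Bonds outstanding: weight = 229177.80067/408019.89667 = 0.5617; after-tax cost = 4.2% × (1 − 22%) = 3.2760%.
WACC = 0.4383 × 9.1000% + 0.5617 × 3.2760% = 5.8288%.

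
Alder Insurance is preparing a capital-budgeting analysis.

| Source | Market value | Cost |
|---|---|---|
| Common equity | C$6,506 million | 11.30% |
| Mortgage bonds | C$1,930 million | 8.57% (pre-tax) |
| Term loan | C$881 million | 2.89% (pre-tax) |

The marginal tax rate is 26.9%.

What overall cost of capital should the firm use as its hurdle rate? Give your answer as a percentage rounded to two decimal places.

Total capital V = 6506 + 1930 + 881 = 9317.
Equity: weight = 6506/9317 = 0.6983; cost = 11.3%.
Mortgage bonds: weight = 1930/9317 = 0.2071; after-tax cost = 8.57% × (1 − 26.9%) = 6.2647%.
Term loan: weight = 881/9317 = 0.0946; after-tax cost = 2.89% × (1 − 26.9%) = 2.1126%.
WACC = 0.6983 × 11.3000% + 0.2071 × 6.2647% + 0.0946 × 2.1126% = 9.3882%.

9.39%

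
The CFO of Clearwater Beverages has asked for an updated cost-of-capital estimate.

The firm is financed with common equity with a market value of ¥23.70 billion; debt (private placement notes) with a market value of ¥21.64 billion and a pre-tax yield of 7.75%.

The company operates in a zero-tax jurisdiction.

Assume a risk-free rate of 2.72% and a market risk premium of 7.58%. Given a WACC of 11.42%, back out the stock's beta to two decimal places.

Total capital V = 23.7 + 21.64 = 45.34.
Equity weight = 23.7/45.34 = 0.5227.
Private placement notes weight = 21.64/45.34 = 0.4773.
Debt contribution = 0.4773 × 7.75% × (1 − 0%) = 3.6989%.
Required equity contribution = 11.42% − 3.6989% = 7.7211%  ⇒  Re = 14.7710%.
CAPM: 14.7710% = 2.72% + β × 7.58%  ⇒  β = 1.5898.

1.59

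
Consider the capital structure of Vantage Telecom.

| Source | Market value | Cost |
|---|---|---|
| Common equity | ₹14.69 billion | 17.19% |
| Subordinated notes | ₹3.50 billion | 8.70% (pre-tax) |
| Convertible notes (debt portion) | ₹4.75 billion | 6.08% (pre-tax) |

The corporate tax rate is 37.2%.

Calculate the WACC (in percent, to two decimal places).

Total capital V = 14.69 + 3.5 + 4.75 = 22.94.
Equity: weight = 14.69/22.94 = 0.6404; cost = 17.19%.
Subordinated notes: weight = 3.5/22.94 = 0.1526; after-tax cost = 8.7% × (1 − 37.2%) = 5.4636%.
Convertible notes (debt portion): weight = 4.75/22.94 = 0.2071; after-tax cost = 6.08% × (1 − 37.2%) = 3.8182%.
WACC = 0.6404 × 17.1900% + 0.1526 × 5.4636% + 0.2071 × 3.8182% = 12.6321%.

12.63%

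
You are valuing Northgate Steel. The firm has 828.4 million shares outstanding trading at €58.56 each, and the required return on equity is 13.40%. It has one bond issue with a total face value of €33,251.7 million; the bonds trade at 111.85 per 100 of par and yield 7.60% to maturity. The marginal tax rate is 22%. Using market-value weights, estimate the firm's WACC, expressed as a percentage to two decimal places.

Market value of equity E = 58.56 × 828.4m = 48511.104m. Market value of debt D = 33251.7m × 111.85/100 = 37192.02645m.
Total capital V = 48511.104 + 37192.02645 = 85703.13045.
Equity: weight = 48511.104/85703.13045 = 0.5660; cost = 13.4%.
Bonds outstanding: weight = 37192.02645/85703.13045 = 0.4340; after-tax cost = 7.6% × (1 − 22%) = 5.9280%.
WACC = 0.5660 × 13.4000% + 0.4340 × 5.9280% = 10.1574%.

10.16%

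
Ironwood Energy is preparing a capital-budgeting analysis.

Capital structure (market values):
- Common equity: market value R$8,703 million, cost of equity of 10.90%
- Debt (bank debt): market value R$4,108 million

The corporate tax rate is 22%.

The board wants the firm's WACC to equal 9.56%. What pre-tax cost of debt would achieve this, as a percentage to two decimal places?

Total capital V = 8703 + 4108 = 12811.
Equity weight = 8703/12811 = 0.6793.
Bank debt weight = 4108/12811 = 0.3207.
Equity contribution = 0.6793 × 10.9% = 7.4048%.
Remaining for debt = 9.56% − 7.4048% = 2.1552%.
Rd × (1 − 22%) × 0.3207 = 2.1552%  ⇒  Rd = 8.6169%.

8.62%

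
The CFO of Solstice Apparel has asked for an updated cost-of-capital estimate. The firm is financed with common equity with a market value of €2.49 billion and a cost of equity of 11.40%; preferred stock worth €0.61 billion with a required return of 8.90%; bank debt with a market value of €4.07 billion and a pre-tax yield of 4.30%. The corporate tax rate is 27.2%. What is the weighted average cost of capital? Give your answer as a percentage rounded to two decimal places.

Total capital V = 2.49 + 0.61 + 4.07 = 7.17.
Equity: weight = 2.49/7.17 = 0.3473; cost = 11.4%.
Preferred: weight = 0.61/7.17 = 0.0851; cost = 8.9%.
Bank debt: weight = 4.07/7.17 = 0.5676; after-tax cost = 4.3% × (1 − 27.2%) = 3.1304%.
WACC = 0.3473 × 11.4000% + 0.0851 × 8.9000% + 0.5676 × 3.1304% = 6.4931%.

6.49%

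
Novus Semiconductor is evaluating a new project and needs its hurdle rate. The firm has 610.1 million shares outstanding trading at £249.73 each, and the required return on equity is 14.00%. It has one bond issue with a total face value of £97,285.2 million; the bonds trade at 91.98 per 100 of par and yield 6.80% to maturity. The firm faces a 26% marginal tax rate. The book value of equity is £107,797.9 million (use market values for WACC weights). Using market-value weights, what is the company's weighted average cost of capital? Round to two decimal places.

10.68%

Market value of equity E = 249.73 × 610.1m = 152360.273m. Market value of debt D = 97285.2m × 91.98/100 = 89482.92696m.
Total capital V = 152360.273 + 89482.92696 = 241843.19996.
Equity: weight = 152360.273/241843.19996 = 0.6300; cost = 14%.
Bonds outstanding: weight = 89482.92696/241843.19996 = 0.3700; after-tax cost = 6.8% × (1 − 26%) = 5.0320%.
WACC = 0.6300 × 14.0000% + 0.3700 × 5.0320% = 10.6818%.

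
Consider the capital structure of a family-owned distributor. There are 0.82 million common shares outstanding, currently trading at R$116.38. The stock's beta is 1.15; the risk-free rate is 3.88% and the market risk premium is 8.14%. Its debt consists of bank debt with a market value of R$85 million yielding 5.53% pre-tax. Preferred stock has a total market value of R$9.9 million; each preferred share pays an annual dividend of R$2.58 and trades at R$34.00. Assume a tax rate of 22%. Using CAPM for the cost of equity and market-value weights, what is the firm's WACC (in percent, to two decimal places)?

8.96%

Cost of equity via CAPM: Re = 3.88% + 1.15 × 8.14% = 13.2410%.
Cost of preferred: Rp = 2.58 / 34.0 = 7.5882%.
Market value of equity E = 116.38 × 0.82m = 95.4316m.
Total capital V = 95.4316 + 9.9 + 85 = 190.3316.
Equity: weight = 95.4316/190.3316 = 0.5014; cost = 13.241%.
Preferred: weight = 9.9/190.3316 = 0.0520; cost = 7.5882%.
Bank debt: weight = 85/190.3316 = 0.4466; after-tax cost = 5.53% × (1 − 22%) = 4.3134%.
WACC = 0.5014 × 13.2410% + 0.0520 × 7.5882% + 0.4466 × 4.3134% = 8.9600%.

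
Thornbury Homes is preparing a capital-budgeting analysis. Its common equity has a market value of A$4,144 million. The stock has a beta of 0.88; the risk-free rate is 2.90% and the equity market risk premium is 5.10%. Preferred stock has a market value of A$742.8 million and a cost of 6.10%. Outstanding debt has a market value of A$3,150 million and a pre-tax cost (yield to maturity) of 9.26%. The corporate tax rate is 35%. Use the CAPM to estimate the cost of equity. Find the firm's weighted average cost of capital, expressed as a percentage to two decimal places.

Cost of equity via CAPM: Re = 2.9% + 0.88 × 5.1% = 7.3880%.
Total capital V = 4144 + 742.8 + 3150 = 8036.8.
Equity: weight = 4144/8036.8 = 0.5156; cost = 7.388%.
Preferred: weight = 742.8/8036.8 = 0.0924; cost = 6.1%.
Debt: weight = 3150/8036.8 = 0.3919; after-tax cost = 9.26% × (1 − 35%) = 6.0190%.
WACC = 0.5156 × 7.3880% + 0.0924 × 6.1000% + 0.3919 × 6.0190% = 6.7324%.

6.73%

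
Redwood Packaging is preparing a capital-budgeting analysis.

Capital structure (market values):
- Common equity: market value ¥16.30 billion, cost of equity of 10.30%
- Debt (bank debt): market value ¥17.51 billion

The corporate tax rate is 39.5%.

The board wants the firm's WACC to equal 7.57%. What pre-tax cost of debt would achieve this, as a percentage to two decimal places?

8.31%

Total capital V = 16.3 + 17.51 = 33.81.
Equity weight = 16.3/33.81 = 0.4821.
Bank debt weight = 17.51/33.81 = 0.5179.
Equity contribution = 0.4821 × 10.3% = 4.9657%.
Remaining for debt = 7.57% − 4.9657% = 2.6043%.
Rd × (1 − 39.5%) × 0.5179 = 2.6043%  ⇒  Rd = 8.3118%.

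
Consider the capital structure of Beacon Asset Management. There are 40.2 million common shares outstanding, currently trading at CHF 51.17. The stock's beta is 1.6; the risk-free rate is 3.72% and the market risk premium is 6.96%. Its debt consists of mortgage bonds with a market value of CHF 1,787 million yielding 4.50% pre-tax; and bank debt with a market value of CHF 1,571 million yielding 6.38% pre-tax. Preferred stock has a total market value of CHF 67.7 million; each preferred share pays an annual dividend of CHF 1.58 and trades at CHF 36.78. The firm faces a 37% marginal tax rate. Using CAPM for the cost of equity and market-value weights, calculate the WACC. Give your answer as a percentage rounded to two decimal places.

Cost of equity via CAPM: Re = 3.72% + 1.6 × 6.96% = 14.8560%.
Cost of preferred: Rp = 1.58 / 36.78 = 4.2958%.
Market value of equity E = 51.17 × 40.2m = 2057.034m.
Total capital V = 2057.034 + 67.7 + 1787 + 1571 = 5482.734.
Equity: weight = 2057.034/5482.734 = 0.3752; cost = 14.856%.
Preferred: weight = 67.7/5482.734 = 0.0123; cost = 4.2958%.
Mortgage bonds: weight = 1787/5482.734 = 0.3259; after-tax cost = 4.5% × (1 − 37%) = 2.8350%.
Bank debt: weight = 1571/5482.734 = 0.2865; after-tax cost = 6.38% × (1 − 37%) = 4.0194%.
WACC = 0.3752 × 14.8560% + 0.0123 × 4.2958% + 0.3259 × 2.8350% + 0.2865 × 4.0194% = 7.7025%.

7.70%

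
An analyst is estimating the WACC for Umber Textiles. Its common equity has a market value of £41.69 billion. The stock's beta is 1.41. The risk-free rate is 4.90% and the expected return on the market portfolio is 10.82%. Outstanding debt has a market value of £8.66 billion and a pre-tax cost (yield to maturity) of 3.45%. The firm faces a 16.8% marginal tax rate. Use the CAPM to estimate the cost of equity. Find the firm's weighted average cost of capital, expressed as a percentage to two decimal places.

11.46%

Market risk premium = 10.82% − 4.9% = 5.92%.
Cost of equity via CAPM: Re = 4.9% + 1.41 × 5.92% = 13.2472%.
Total capital V = 41.69 + 8.66 = 50.35.
Equity: weight = 41.69/50.35 = 0.8280; cost = 13.2472%.
Debt: weight = 8.66/50.35 = 0.1720; after-tax cost = 3.45% × (1 − 16.8%) = 2.8704%.
WACC = 0.8280 × 13.2472% + 0.1720 × 2.8704% = 11.4624%.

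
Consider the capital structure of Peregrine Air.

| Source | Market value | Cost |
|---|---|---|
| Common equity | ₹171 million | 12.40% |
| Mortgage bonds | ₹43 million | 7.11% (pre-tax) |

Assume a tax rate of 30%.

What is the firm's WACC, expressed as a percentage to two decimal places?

Total capital V = 171 + 43 = 214.
Equity: weight = 171/214 = 0.7991; cost = 12.4%.
Mortgage bonds: weight = 43/214 = 0.2009; after-tax cost = 7.11% × (1 − 30%) = 4.9770%.
WACC = 0.7991 × 12.4000% + 0.2009 × 4.9770% = 10.9085%.

10.91%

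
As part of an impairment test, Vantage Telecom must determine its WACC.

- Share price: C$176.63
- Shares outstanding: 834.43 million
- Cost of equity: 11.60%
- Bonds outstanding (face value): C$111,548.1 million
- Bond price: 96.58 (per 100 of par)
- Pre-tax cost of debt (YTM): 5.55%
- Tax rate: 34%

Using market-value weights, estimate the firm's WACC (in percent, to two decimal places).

8.25%

Market value of equity E = 176.63 × 834.43m = 147385.3709m. Market value of debt D = 111548.1m × 96.58/100 = 107733.15498m.
Total capital V = 147385.3709 + 107733.15498 = 255118.52588.
Equity: weight = 147385.3709/255118.52588 = 0.5777; cost = 11.6%.
Bonds outstanding: weight = 107733.15498/255118.52588 = 0.4223; after-tax cost = 5.55% × (1 − 34%) = 3.6630%.
WACC = 0.5777 × 11.6000% + 0.4223 × 3.6630% = 8.2483%.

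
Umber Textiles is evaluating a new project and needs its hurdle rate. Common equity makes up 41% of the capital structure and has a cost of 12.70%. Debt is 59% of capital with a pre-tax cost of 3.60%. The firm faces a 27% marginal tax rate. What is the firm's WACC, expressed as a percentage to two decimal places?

6.76%

After-tax cost of debt = 3.6% × (1 − 27%) = 2.6280%.
WACC = 0.410 × 12.7000% + 0.590 × 2.6280% = 6.7575%.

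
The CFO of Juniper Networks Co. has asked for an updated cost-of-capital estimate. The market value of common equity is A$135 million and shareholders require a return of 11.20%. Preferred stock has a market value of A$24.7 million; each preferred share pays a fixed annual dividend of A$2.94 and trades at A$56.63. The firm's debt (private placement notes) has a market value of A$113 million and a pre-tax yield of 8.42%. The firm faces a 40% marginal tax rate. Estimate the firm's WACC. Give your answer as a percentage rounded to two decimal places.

Cost of preferred: Rp = 2.94 / 56.63 = 5.1916%.
Total capital V = 135 + 24.7 + 113 = 272.7.
Equity: weight = 135/272.7 = 0.4950; cost = 11.2%.
Preferred: weight = 24.7/272.7 = 0.0906; cost = 5.1916%.
Private placement notes: weight = 113/272.7 = 0.4144; after-tax cost = 8.42% × (1 − 40%) = 5.0520%.
WACC = 0.4950 × 11.2000% + 0.0906 × 5.1916% + 0.4144 × 5.0520% = 8.1082%.

8.11%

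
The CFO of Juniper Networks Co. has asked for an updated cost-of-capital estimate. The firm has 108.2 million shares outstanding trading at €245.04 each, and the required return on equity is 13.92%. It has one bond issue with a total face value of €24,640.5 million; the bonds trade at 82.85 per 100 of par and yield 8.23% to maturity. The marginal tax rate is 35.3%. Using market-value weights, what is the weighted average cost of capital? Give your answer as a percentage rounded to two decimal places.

10.18%

Market value of equity E = 245.04 × 108.2m = 26513.328m. Market value of debt D = 24640.5m × 82.85/100 = 20414.65425m.
Total capital V = 26513.328 + 20414.65425 = 46927.98225.
Equity: weight = 26513.328/46927.98225 = 0.5650; cost = 13.92%.
Bonds outstanding: weight = 20414.65425/46927.98225 = 0.4350; after-tax cost = 8.23% × (1 − 35.3%) = 5.3248%.
WACC = 0.5650 × 13.9200% + 0.4350 × 5.3248% = 10.1809%.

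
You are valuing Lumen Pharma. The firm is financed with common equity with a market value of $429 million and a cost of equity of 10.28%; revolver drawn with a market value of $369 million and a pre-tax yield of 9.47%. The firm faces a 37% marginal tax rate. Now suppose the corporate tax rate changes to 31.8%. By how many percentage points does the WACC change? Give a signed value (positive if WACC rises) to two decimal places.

Current WACC:
Total capital V = 429 + 369 = 798.
Equity: weight = 429/798 = 0.5376; cost = 10.28%.
Revolver drawn: weight = 369/798 = 0.4624; after-tax cost = 9.47% × (1 − 37%) = 5.9661%.
WACC = 0.5376 × 10.2800% + 0.4624 × 5.9661% = 8.2852%.
After the change:
Total capital V = 429 + 369 = 798.
Equity: weight = 429/798 = 0.5376; cost = 10.28%.
Revolver drawn: weight = 369/798 = 0.4624; after-tax cost = 9.47% × (1 − 31.8%) = 6.4585%.
WACC = 0.5376 × 10.2800% + 0.4624 × 6.4585% = 8.5129%.
Change in WACC = 8.5129% − 8.2852% = 0.2277 pp.

+0.23 pp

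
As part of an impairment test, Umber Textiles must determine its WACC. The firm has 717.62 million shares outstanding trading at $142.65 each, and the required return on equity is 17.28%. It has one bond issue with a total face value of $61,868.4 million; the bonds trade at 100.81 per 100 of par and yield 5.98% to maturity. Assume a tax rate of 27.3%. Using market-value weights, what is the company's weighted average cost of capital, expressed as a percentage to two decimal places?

Market value of equity E = 142.65 × 717.62m = 102368.493m. Market value of debt D = 61868.4m × 100.81/100 = 62369.53404m.
Total capital V = 102368.493 + 62369.53404 = 164738.02704.
Equity: weight = 102368.493/164738.02704 = 0.6214; cost = 17.28%.
Bonds outstanding: weight = 62369.53404/164738.02704 = 0.3786; after-tax cost = 5.98% × (1 − 27.3%) = 4.3475%.
WACC = 0.6214 × 17.2800% + 0.3786 × 4.3475% = 12.3838%.

12.38%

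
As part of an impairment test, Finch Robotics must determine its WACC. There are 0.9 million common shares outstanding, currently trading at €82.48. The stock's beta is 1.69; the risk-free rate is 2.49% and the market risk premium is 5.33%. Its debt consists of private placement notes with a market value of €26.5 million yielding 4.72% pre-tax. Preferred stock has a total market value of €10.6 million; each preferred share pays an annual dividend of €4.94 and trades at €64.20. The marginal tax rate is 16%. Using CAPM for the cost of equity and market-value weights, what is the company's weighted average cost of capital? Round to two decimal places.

Cost of equity via CAPM: Re = 2.49% + 1.69 × 5.33% = 11.4977%.
Cost of preferred: Rp = 4.94 / 64.2 = 7.6947%.
Market value of equity E = 82.48 × 0.9m = 74.232m.
Total capital V = 74.232 + 10.6 + 26.5 = 111.332.
Equity: weight = 74.232/111.332 = 0.6668; cost = 11.4977%.
Preferred: weight = 10.6/111.332 = 0.0952; cost = 7.6947%.
Private placement notes: weight = 26.5/111.332 = 0.2380; after-tax cost = 4.72% × (1 − 16%) = 3.9648%.
WACC = 0.6668 × 11.4977% + 0.0952 × 7.6947% + 0.2380 × 3.9648% = 9.3426%.

9.34%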